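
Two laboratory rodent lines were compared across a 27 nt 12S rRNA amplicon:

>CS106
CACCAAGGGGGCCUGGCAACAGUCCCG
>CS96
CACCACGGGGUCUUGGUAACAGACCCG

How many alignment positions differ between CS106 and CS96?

The sequences differ at positions 6 (A/C), 11 (G/U), 13 (C/U), 17 (C/U), 23 (U/A).
That gives 5 mismatches out of 27 aligned sites, so the Hamming distance is 5.

5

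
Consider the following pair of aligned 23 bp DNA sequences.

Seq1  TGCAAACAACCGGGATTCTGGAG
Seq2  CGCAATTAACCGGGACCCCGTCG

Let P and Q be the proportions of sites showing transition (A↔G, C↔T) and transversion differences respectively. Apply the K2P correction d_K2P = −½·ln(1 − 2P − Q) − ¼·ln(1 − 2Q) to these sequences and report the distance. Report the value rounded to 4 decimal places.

0.4920

The sequences differ at positions 1 (T/C, transition), 6 (A/T, transversion), 7 (C/T, transition), 16 (T/C, transition), 17 (T/C, transition), 19 (T/C, transition), 21 (G/T, transversion), 22 (A/C, transversion).
Of the 8 differences, 5 transitions and 3 transversions over 23 sites: P = 5/23 = 0.217391, Q = 3/23 = 0.130435.
d = −0.5·ln(0.434783) − 0.25·ln(0.739130) = −0.5·(-0.832908) − 0.25·(-0.302281) = 0.4920.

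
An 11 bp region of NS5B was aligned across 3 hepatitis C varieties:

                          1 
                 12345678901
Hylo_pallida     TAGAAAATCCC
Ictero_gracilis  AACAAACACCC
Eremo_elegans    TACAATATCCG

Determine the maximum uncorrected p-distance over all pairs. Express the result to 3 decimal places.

Pairwise Hamming distances:
  Hylo_pallida vs Ictero_gracilis: 4
  Hylo_pallida vs Eremo_elegans: 3
  Ictero_gracilis vs Eremo_elegans: 5
The largest is 5 mismatches, between Ictero_gracilis and Eremo_elegans; p = 5/11 = 0.455.

0.455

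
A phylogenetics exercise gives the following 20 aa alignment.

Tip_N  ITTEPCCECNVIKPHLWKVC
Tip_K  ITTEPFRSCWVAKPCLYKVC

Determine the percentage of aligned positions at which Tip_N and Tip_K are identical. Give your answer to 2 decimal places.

Mismatches occur at site 6 (C↔F), site 7 (C↔R), site 8 (E↔S), site 10 (N↔W), site 12 (I↔A), site 15 (H↔C), site 17 (W↔Y).
13 of the 20 sites match, so the percent identity is 13/20 × 100 = 65.00%.

65.00%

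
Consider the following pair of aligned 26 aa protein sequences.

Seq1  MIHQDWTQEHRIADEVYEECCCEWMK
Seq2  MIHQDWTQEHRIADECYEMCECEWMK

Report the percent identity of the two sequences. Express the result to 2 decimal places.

88.46%

The sequences differ at positions 16 (V/C), 19 (E/M), 21 (C/E).
23 of the 26 sites match, so the percent identity is 23/26 × 100 = 88.46%.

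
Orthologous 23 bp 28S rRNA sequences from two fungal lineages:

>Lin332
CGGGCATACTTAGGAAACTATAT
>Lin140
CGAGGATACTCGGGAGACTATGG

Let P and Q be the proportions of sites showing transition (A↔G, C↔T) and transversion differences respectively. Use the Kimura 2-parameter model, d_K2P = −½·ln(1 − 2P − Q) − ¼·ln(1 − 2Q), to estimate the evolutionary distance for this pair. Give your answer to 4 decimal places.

0.4166

Mismatches occur at site 3 (G↔A, transition), site 5 (C↔G, transversion), site 11 (T↔C, transition), site 12 (A↔G, transition), site 16 (A↔G, transition), site 22 (A↔G, transition), site 23 (T↔G, transversion).
Of the 7 differences, 5 transitions and 2 transversions over 23 sites: P = 5/23 = 0.217391, Q = 2/23 = 0.086957.
d = −0.5·ln(0.478261) − 0.25·ln(0.826086) = −0.5·(-0.737599) − 0.25·(-0.191056) = 0.4166.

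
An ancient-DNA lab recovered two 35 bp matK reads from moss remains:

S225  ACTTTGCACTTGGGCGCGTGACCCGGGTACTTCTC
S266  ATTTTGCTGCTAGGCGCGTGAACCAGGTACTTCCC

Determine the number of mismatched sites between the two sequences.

Mismatches occur at site 2 (C/T), site 8 (A/T), site 9 (C/G), site 10 (T/C), site 12 (G/A), site 22 (C/A), site 25 (G/A), site 34 (T/C).
That gives 8 mismatches out of 35 aligned sites, so the Hamming distance is 8.

8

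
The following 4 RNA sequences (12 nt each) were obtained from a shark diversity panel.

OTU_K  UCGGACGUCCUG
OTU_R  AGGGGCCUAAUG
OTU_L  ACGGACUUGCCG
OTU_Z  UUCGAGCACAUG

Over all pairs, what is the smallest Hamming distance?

Pairwise Hamming distances:
  OTU_K vs OTU_R: 6
  OTU_K vs OTU_L: 4
  OTU_K vs OTU_Z: 6
  OTU_R vs OTU_L: 6
  OTU_R vs OTU_Z: 7
  OTU_L vs OTU_Z: 9
The smallest is 4, between OTU_K and OTU_L.

4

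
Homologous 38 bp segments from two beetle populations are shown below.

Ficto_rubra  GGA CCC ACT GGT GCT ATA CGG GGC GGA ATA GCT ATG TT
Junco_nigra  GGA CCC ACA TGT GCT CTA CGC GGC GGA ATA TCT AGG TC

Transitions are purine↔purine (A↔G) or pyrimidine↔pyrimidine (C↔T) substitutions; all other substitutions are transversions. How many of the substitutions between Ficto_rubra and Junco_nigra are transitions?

1

Differing sites — 9:T/A (Tv); 10:G/T (Tv); 16:A/C (Tv); 21:G/C (Tv); 31:G/T (Tv); 35:T/G (Tv); 38:T/C (Ti).
Of the 7 differences, 1 transition and 6 transversions, so the answer is 1.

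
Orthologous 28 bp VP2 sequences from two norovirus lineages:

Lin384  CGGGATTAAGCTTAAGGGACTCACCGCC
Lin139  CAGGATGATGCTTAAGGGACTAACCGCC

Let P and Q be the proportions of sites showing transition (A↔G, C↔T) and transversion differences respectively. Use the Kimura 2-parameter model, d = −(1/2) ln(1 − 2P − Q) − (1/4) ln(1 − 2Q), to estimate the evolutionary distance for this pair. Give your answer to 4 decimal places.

Differing sites — 2:G/A (Ti); 7:T/G (Tv); 9:A/T (Tv); 22:C/A (Tv).
Of the 4 differences, 1 transition and 3 transversions over 28 sites: P = 1/28 = 0.035714, Q = 3/28 = 0.107143.
d = −0.5·ln(0.821429) − 0.25·ln(0.785714) = −0.5·(-0.196710) − 0.25·(-0.241162) = 0.1586.

0.1586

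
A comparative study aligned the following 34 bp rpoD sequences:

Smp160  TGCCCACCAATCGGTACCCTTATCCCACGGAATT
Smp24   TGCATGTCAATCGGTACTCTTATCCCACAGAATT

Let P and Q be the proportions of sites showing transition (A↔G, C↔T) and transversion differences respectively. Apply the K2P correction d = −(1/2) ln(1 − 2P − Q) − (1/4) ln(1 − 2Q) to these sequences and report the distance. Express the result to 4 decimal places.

The sequences differ at positions 4 (C/A, transversion), 5 (C/T, transition), 6 (A/G, transition), 7 (C/T, transition), 18 (C/T, transition), 29 (G/A, transition).
Of the 6 differences, 5 transitions and 1 transversion over 34 sites: P = 5/34 = 0.147059, Q = 1/34 = 0.029412.
d = −0.5·ln(0.676470) − 0.25·ln(0.941176) = −0.5·(-0.390867) − 0.25·(-0.060625) = 0.2106.

0.2106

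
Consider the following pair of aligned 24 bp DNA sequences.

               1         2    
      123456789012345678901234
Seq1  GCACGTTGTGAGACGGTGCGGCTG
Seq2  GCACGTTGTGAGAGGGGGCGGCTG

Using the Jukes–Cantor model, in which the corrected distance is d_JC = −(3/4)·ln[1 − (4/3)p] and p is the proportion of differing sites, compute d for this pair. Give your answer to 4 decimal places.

Mismatches occur at site 14 (C→G), site 17 (T→G).
p = 2/24 = 0.083333.
d = −0.75 · ln(1 − (4/3)·0.083333) = −0.75 · ln(0.888889) = −0.75 · (-0.117783) = 0.0883.

0.0883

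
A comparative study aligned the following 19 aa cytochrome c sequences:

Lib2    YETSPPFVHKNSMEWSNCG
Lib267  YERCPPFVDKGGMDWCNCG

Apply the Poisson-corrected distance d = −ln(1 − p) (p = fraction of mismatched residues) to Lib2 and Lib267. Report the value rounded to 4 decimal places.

Mismatches occur at site 3 (T↔R), site 4 (S↔C), site 9 (H↔D), site 11 (N↔G), site 12 (S↔G), site 14 (E↔D), site 16 (S↔C).
p = 7/19 = 0.368421.
d = −ln(1 − 0.368421) = −ln(0.631579) = 0.4595.

0.4595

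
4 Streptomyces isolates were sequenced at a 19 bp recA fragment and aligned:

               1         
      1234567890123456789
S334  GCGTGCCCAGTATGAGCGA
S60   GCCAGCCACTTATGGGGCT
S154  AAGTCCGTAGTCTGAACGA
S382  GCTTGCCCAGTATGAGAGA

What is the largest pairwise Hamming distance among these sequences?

Pairwise Hamming distances:
  S334 vs S60: 9
  S334 vs S154: 7
  S334 vs S382: 2
  S60 vs S154: 15
  S60 vs S382: 9
  S154 vs S382: 9
The largest is 15, between S60 and S154.

15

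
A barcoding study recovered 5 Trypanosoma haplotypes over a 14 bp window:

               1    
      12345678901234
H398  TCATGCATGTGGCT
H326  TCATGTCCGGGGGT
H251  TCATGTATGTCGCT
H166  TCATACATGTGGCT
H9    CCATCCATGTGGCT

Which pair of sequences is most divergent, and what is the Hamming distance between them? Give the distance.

7

Pairwise Hamming distances:
  H398 vs H326: 5
  H398 vs H251: 2
  H398 vs H166: 1
  H398 vs H9: 2
  H326 vs H251: 5
  H326 vs H166: 6
  H326 vs H9: 7
  H251 vs H166: 3
  H251 vs H9: 4
  H166 vs H9: 2
The largest is 7, between H326 and H9.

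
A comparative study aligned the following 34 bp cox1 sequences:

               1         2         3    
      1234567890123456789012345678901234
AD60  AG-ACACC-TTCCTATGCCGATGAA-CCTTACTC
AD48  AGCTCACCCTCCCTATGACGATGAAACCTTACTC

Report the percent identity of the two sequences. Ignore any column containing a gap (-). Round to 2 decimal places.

Excluding the 3 gap columns leaves 31 comparable sites.
Mismatches occur at site 4 (A→T), site 11 (T→C), site 18 (C→A).
28 of the 31 comparable sites match, so the percent identity is 28/31 × 100 = 90.32%.

90.32%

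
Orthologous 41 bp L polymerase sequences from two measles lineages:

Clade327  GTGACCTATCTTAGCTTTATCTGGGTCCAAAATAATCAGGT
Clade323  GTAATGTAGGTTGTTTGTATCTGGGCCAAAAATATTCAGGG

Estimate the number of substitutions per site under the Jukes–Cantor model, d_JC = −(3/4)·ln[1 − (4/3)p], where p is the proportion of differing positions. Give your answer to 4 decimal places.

0.4121

Mismatches occur at site 3 (G→A), site 5 (C→T), site 6 (C→G), site 9 (T→G), site 10 (C→G), site 13 (A→G), site 14 (G→T), site 15 (C→T), site 17 (T→G), site 26 (T→C), site 28 (C→A), site 35 (A→T), site 41 (T→G).
p = 13/41 = 0.317073.
d = −0.75 · ln(1 − (4/3)·0.317073) = −0.75 · ln(0.577236) = −0.75 · (-0.549504) = 0.4121.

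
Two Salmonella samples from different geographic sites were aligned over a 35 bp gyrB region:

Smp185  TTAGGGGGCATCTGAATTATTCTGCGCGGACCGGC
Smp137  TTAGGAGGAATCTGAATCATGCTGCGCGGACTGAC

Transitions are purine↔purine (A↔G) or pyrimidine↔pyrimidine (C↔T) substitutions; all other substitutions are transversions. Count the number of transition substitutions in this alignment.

4

The sequences differ at positions 6 (G/A, transition), 9 (C/A, transversion), 18 (T/C, transition), 21 (T/G, transversion), 32 (C/T, transition), 34 (G/A, transition).
Of the 6 differences, 4 transitions and 2 transversions, so the answer is 4.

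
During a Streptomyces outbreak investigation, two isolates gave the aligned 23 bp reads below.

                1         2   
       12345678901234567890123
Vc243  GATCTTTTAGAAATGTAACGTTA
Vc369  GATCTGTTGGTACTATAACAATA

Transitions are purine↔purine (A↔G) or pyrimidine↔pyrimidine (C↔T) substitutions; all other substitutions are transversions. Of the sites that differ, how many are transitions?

The sequences differ at positions 6 (T/G, transversion), 9 (A/G, transition), 11 (A/T, transversion), 13 (A/C, transversion), 15 (G/A, transition), 20 (G/A, transition), 21 (T/A, transversion).
Of the 7 differences, 3 transitions and 4 transversions, so the answer is 3.

3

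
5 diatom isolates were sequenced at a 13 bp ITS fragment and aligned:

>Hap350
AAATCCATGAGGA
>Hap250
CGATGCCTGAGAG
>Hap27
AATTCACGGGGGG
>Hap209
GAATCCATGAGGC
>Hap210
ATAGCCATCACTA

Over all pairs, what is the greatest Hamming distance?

11

Pairwise Hamming distances:
  Hap350 vs Hap250: 6
  Hap350 vs Hap27: 6
  Hap350 vs Hap209: 2
  Hap350 vs Hap210: 5
  Hap250 vs Hap27: 8
  Hap250 vs Hap209: 6
  Hap250 vs Hap210: 9
  Hap27 vs Hap209: 7
  Hap27 vs Hap210: 11
  Hap209 vs Hap210: 7
The largest is 11, between Hap27 and Hap210.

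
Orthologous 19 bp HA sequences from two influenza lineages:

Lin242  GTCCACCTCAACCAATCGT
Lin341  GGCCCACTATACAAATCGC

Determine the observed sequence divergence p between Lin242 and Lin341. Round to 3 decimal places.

Mismatches occur at site 2 (T→G), site 5 (A→C), site 6 (C→A), site 9 (C→A), site 10 (A→T), site 13 (C→A), site 19 (T→C).
There are 7 differences over 19 sites, so p = 7/19 = 0.368.

0.368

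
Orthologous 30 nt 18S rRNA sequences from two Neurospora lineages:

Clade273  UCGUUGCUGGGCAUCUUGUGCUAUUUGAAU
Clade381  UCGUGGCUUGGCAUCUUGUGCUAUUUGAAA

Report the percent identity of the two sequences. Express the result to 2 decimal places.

Mismatches occur at site 5 (U↔G), site 9 (G↔U), site 30 (U↔A).
27 of the 30 sites match, so the percent identity is 27/30 × 100 = 90.00%.

90.00%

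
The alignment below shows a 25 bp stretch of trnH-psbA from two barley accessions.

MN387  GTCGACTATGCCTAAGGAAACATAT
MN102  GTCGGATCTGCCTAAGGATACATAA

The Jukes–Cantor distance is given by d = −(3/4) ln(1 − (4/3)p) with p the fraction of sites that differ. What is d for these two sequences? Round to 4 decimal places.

0.2326

Differing sites — 5:A/G; 6:C/A; 8:A/C; 19:A/T; 25:T/A.
p = 5/25 = 0.200000.
d = −0.75 · ln(1 − (4/3)·0.200000) = −0.75 · ln(0.733333) = −0.75 · (-0.310155) = 0.2326.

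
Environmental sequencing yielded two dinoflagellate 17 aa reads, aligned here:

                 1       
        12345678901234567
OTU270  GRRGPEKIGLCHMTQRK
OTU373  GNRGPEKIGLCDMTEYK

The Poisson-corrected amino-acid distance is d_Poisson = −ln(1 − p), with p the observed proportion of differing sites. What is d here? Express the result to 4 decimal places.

Differing sites — 2:R/N; 12:H/D; 15:Q/E; 16:R/Y.
p = 4/17 = 0.235294.
d = −ln(1 − 0.235294) = −ln(0.764706) = 0.2683.

0.2683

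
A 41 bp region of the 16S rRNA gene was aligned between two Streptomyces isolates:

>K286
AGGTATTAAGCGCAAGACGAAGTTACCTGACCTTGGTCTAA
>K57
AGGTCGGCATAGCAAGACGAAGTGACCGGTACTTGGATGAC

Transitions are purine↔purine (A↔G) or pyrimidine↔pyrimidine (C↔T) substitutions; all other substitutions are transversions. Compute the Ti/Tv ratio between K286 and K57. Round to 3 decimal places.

Differing sites — 5:A/C (Tv); 6:T/G (Tv); 7:T/G (Tv); 8:A/C (Tv); 10:G/T (Tv); 11:C/A (Tv); 24:T/G (Tv); 28:T/G (Tv); 30:A/T (Tv); 31:C/A (Tv); 37:T/A (Tv); 38:C/T (Ti); 39:T/G (Tv); 41:A/C (Tv).
Of the 14 differences, 1 transition and 13 transversions, so Ti/Tv = 1/13 = 0.077.

0.077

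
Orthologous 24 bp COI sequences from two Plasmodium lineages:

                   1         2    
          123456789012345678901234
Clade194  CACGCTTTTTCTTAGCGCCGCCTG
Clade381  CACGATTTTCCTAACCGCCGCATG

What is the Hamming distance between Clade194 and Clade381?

Mismatches occur at site 5 (C/A), site 10 (T/C), site 13 (T/A), site 15 (G/C), site 22 (C/A).
That gives 5 mismatches out of 24 aligned sites, so the Hamming distance is 5.

5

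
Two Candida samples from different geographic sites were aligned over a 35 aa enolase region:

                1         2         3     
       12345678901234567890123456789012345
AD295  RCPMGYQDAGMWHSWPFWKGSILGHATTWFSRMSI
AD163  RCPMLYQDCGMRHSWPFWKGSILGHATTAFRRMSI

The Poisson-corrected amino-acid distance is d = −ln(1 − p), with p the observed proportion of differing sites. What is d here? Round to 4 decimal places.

0.1542

Mismatches occur at site 5 (G/L), site 9 (A/C), site 12 (W/R), site 29 (W/A), site 31 (S/R).
p = 5/35 = 0.142857.
d = −ln(1 − 0.142857) = −ln(0.857143) = 0.1542.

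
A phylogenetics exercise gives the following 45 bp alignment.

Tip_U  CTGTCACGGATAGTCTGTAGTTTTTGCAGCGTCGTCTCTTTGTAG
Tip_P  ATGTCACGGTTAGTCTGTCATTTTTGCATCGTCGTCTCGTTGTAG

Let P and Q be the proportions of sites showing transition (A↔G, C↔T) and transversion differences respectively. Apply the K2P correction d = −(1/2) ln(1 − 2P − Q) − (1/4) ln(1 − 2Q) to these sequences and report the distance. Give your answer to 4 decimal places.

0.1474

Mismatches occur at site 1 (C↔A, transversion), site 10 (A↔T, transversion), site 19 (A↔C, transversion), site 20 (G↔A, transition), site 29 (G↔T, transversion), site 39 (T↔G, transversion).
Of the 6 differences, 1 transition and 5 transversions over 45 sites: P = 1/45 = 0.022222, Q = 5/45 = 0.111111.
d = −0.5·ln(0.844445) − 0.25·ln(0.777778) = −0.5·(-0.169076) − 0.25·(-0.251314) = 0.1474.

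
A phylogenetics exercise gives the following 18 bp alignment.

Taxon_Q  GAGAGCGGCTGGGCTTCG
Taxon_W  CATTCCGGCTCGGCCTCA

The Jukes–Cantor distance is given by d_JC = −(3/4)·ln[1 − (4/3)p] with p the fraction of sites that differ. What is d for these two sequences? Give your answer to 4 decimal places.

The sequences differ at positions 1 (G/C), 3 (G/T), 4 (A/T), 5 (G/C), 11 (G/C), 15 (T/C), 18 (G/A).
p = 7/18 = 0.388889.
d = −0.75 · ln(1 − (4/3)·0.388889) = −0.75 · ln(0.481481) = −0.75 · (-0.730889) = 0.5482.

0.5482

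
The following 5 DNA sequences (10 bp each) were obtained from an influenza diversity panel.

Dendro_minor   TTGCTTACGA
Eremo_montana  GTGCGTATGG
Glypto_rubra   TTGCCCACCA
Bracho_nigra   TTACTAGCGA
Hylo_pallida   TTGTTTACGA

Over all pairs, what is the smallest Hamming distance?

1

Pairwise Hamming distances:
  Dendro_minor vs Eremo_montana: 4
  Dendro_minor vs Glypto_rubra: 3
  Dendro_minor vs Bracho_nigra: 3
  Dendro_minor vs Hylo_pallida: 1
  Eremo_montana vs Glypto_rubra: 6
  Eremo_montana vs Bracho_nigra: 7
  Eremo_montana vs Hylo_pallida: 5
  Glypto_rubra vs Bracho_nigra: 5
  Glypto_rubra vs Hylo_pallida: 4
  Bracho_nigra vs Hylo_pallida: 4
The smallest is 1, between Dendro_minor and Hylo_pallida.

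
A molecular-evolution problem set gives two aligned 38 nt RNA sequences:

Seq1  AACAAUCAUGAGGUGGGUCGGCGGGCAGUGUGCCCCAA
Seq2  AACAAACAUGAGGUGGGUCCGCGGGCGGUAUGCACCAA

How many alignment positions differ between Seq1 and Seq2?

Mismatches occur at site 6 (U→A), site 20 (G→C), site 27 (A→G), site 30 (G→A), site 34 (C→A).
That gives 5 mismatches out of 38 aligned sites, so the Hamming distance is 5.

5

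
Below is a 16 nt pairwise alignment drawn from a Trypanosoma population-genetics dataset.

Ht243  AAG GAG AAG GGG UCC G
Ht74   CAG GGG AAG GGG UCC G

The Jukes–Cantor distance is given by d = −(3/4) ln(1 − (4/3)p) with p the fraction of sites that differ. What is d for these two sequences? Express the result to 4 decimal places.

Differing sites — 1:A/C; 5:A/G.
p = 2/16 = 0.125000.
d = −0.75 · ln(1 − (4/3)·0.125000) = −0.75 · ln(0.833333) = −0.75 · (-0.182322) = 0.1367.

0.1367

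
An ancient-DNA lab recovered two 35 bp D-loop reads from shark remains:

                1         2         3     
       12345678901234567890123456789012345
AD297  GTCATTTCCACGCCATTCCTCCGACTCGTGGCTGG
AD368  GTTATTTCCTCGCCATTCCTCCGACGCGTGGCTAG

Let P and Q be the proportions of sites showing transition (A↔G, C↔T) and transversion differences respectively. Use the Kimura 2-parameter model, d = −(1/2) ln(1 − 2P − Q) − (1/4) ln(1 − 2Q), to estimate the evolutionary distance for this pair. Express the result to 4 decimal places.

0.1244

The sequences differ at positions 3 (C/T, transition), 10 (A/T, transversion), 26 (T/G, transversion), 34 (G/A, transition).
Of the 4 differences, 2 transitions and 2 transversions over 35 sites: P = 2/35 = 0.057143, Q = 2/35 = 0.057143.
d = −0.5·ln(0.828571) − 0.25·ln(0.885714) = −0.5·(-0.188053) − 0.25·(-0.121361) = 0.1244.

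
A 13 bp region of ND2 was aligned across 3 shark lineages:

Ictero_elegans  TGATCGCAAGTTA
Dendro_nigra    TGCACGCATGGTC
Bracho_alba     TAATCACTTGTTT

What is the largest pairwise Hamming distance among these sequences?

7

Pairwise Hamming distances:
  Ictero_elegans vs Dendro_nigra: 5
  Ictero_elegans vs Bracho_alba: 5
  Dendro_nigra vs Bracho_alba: 7
The largest is 7, between Dendro_nigra and Bracho_alba.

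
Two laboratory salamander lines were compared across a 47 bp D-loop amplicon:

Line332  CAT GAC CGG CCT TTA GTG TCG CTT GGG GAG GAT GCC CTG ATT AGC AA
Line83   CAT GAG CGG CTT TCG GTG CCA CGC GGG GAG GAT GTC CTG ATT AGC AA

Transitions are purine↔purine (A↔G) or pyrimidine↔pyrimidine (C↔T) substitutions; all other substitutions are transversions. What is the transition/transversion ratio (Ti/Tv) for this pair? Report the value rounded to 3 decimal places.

The sequences differ at positions 6 (C/G, transversion), 11 (C/T, transition), 14 (T/C, transition), 15 (A/G, transition), 19 (T/C, transition), 21 (G/A, transition), 23 (T/G, transversion), 24 (T/C, transition), 35 (C/T, transition).
Of the 9 differences, 7 transitions and 2 transversions, so Ti/Tv = 7/2 = 3.500.

3.500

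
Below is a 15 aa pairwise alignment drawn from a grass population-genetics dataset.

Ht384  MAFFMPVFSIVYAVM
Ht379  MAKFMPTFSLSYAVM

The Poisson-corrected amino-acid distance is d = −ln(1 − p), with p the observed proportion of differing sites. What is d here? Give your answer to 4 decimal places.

0.3102

The sequences differ at positions 3 (F/K), 7 (V/T), 10 (I/L), 11 (V/S).
p = 4/15 = 0.266667.
d = −ln(1 − 0.266667) = −ln(0.733333) = 0.3102.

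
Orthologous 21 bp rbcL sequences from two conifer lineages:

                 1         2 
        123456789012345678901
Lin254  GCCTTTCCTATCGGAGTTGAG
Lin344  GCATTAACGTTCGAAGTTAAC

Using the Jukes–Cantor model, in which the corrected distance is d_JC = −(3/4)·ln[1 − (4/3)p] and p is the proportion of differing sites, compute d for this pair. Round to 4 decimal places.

0.5319

Mismatches occur at site 3 (C/A), site 6 (T/A), site 7 (C/A), site 9 (T/G), site 10 (A/T), site 14 (G/A), site 19 (G/A), site 21 (G/C).
p = 8/21 = 0.380952.
d = −0.75 · ln(1 − (4/3)·0.380952) = −0.75 · ln(0.492064) = −0.75 · (-0.709146) = 0.5319.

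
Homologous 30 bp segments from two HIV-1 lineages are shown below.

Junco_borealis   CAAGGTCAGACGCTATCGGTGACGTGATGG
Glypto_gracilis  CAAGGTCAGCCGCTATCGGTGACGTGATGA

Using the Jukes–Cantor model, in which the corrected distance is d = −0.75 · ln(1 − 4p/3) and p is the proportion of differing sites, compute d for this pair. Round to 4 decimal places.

0.0698

Differing sites — 10:A/C; 30:G/A.
p = 2/30 = 0.066667.
d = −0.75 · ln(1 − (4/3)·0.066667) = −0.75 · ln(0.911111) = −0.75 · (-0.093091) = 0.0698.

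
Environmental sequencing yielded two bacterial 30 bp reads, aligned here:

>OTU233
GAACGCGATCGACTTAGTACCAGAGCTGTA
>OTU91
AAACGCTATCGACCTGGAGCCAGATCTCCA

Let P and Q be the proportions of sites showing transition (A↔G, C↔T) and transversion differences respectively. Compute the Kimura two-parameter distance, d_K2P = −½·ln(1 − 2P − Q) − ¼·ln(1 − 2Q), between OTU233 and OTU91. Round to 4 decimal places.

Differing sites — 1:G/A (Ti); 7:G/T (Tv); 14:T/C (Ti); 16:A/G (Ti); 18:T/A (Tv); 19:A/G (Ti); 25:G/T (Tv); 28:G/C (Tv); 29:T/C (Ti).
Of the 9 differences, 5 transitions and 4 transversions over 30 sites: P = 5/30 = 0.166667, Q = 4/30 = 0.133333.
d = −0.5·ln(0.533333) − 0.25·ln(0.733334) = −0.5·(-0.628609) − 0.25·(-0.310154) = 0.3918.

0.3918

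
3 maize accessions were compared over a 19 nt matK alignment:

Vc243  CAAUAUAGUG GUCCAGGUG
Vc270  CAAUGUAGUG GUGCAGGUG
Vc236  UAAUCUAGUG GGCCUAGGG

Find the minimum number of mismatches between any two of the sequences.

2

Pairwise Hamming distances:
  Vc243 vs Vc270: 2
  Vc243 vs Vc236: 6
  Vc270 vs Vc236: 7
The smallest is 2, between Vc243 and Vc270.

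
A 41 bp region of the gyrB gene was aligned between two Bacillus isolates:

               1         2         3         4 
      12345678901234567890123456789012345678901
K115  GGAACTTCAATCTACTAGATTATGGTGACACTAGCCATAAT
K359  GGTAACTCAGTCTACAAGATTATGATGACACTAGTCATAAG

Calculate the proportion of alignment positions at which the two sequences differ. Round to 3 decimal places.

Differing sites — 3:A/T; 5:C/A; 6:T/C; 10:A/G; 16:T/A; 25:G/A; 35:C/T; 41:T/G.
There are 8 differences over 41 sites, so p = 8/41 = 0.195.

0.195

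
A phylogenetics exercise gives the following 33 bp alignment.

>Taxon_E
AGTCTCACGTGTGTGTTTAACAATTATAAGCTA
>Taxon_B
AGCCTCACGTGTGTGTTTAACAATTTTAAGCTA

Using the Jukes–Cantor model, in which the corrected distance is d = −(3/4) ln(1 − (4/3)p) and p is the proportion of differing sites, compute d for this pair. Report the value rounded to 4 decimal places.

Differing sites — 3:T/C; 26:A/T.
p = 2/33 = 0.060606.
d = −0.75 · ln(1 − (4/3)·0.060606) = −0.75 · ln(0.919192) = −0.75 · (-0.084260) = 0.0632.

0.0632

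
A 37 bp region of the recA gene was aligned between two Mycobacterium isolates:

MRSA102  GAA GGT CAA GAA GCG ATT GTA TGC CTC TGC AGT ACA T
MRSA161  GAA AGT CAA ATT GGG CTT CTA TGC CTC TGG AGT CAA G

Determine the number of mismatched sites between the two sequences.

Differing sites — 4:G/A; 10:G/A; 11:A/T; 12:A/T; 14:C/G; 16:A/C; 19:G/C; 30:C/G; 34:A/C; 35:C/A; 37:T/G.
That gives 11 mismatches out of 37 aligned sites, so the Hamming distance is 11.

11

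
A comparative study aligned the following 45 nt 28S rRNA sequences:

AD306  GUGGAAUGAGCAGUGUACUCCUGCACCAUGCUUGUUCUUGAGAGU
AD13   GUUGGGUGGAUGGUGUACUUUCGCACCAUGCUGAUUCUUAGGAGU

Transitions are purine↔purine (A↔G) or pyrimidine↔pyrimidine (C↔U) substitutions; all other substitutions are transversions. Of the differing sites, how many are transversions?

Differing sites — 3:G/U (Tv); 5:A/G (Ti); 6:A/G (Ti); 9:A/G (Ti); 10:G/A (Ti); 11:C/U (Ti); 12:A/G (Ti); 20:C/U (Ti); 21:C/U (Ti); 22:U/C (Ti); 33:U/G (Tv); 34:G/A (Ti); 40:G/A (Ti); 41:A/G (Ti).
Of the 14 differences, 12 transitions and 2 transversions, so the answer is 2.

2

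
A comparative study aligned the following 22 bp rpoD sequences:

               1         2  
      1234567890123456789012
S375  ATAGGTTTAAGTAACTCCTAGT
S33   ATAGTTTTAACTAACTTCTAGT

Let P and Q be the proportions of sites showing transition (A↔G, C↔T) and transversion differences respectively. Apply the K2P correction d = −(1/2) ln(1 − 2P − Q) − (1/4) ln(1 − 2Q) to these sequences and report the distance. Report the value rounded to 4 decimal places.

0.1505

Differing sites — 5:G/T (Tv); 11:G/C (Tv); 17:C/T (Ti).
Of the 3 differences, 1 transition and 2 transversions over 22 sites: P = 1/22 = 0.045455, Q = 2/22 = 0.090909.
d = −0.5·ln(0.818181) − 0.25·ln(0.818182) = −0.5·(-0.200672) − 0.25·(-0.200670) = 0.1505.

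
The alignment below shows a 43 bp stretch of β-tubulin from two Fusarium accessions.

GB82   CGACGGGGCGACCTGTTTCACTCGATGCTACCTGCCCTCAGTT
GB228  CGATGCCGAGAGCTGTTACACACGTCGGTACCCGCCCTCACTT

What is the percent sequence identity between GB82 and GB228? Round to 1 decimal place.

72.1%

Differing sites — 4:C/T; 6:G/C; 7:G/C; 9:C/A; 12:C/G; 18:T/A; 22:T/A; 25:A/T; 26:T/C; 28:C/G; 33:T/C; 41:G/C.
31 of the 43 sites match, so the percent identity is 31/43 × 100 = 72.1%.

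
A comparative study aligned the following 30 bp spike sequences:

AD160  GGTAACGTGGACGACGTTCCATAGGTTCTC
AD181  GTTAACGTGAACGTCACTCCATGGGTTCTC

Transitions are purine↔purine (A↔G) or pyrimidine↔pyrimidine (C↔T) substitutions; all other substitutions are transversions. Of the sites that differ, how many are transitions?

4

Mismatches occur at site 2 (G→T, transversion), site 10 (G→A, transition), site 14 (A→T, transversion), site 16 (G→A, transition), site 17 (T→C, transition), site 23 (A→G, transition).
Of the 6 differences, 4 transitions and 2 transversions, so the answer is 4.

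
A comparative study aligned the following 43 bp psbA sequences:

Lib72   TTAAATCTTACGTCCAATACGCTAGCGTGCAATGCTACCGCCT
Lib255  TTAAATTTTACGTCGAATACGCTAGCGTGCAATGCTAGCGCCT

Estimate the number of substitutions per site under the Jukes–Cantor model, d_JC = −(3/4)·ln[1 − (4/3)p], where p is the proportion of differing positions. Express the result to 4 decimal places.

Differing sites — 7:C/T; 15:C/G; 38:C/G.
p = 3/43 = 0.069767.
d = −0.75 · ln(1 − (4/3)·0.069767) = −0.75 · ln(0.906977) = −0.75 · (-0.097638) = 0.0732.

0.0732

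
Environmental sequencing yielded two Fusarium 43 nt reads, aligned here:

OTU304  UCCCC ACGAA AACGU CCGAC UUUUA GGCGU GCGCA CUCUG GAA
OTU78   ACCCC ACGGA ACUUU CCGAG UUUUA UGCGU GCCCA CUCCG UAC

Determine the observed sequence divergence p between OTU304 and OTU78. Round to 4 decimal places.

0.2558

Mismatches occur at site 1 (U→A), site 9 (A→G), site 12 (A→C), site 13 (C→U), site 14 (G→U), site 20 (C→G), site 26 (G→U), site 33 (G→C), site 39 (U→C), site 41 (G→U), site 43 (A→C).
There are 11 differences over 43 sites, so p = 11/43 = 0.2558.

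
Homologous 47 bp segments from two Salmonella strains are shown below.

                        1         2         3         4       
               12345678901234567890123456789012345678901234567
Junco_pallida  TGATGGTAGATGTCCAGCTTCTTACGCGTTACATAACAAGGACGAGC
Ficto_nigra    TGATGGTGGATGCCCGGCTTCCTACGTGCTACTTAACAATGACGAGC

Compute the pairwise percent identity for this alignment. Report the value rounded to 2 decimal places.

82.98%

Differing sites — 8:A/G; 13:T/C; 16:A/G; 22:T/C; 27:C/T; 29:T/C; 33:A/T; 40:G/T.
39 of the 47 sites match, so the percent identity is 39/47 × 100 = 82.98%.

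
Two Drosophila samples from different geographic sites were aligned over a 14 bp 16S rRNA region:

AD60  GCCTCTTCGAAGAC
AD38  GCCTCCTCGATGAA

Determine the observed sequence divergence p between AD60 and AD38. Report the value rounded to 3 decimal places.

0.214

Differing sites — 6:T/C; 11:A/T; 14:C/A.
There are 3 differences over 14 sites, so p = 3/14 = 0.214.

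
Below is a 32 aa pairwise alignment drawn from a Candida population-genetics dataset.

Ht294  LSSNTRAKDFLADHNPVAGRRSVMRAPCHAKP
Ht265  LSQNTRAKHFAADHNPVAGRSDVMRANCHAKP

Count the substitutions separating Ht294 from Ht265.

The sequences differ at positions 3 (S/Q), 9 (D/H), 11 (L/A), 21 (R/S), 22 (S/D), 27 (P/N).
That gives 6 mismatches out of 32 aligned sites, so the Hamming distance is 6.

6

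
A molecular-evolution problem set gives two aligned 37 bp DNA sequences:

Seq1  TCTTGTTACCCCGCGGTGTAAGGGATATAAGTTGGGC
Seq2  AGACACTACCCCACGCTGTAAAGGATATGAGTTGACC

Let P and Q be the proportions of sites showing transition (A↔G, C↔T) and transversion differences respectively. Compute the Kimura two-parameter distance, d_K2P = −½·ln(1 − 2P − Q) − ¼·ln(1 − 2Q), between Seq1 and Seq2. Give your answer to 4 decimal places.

0.4390

The sequences differ at positions 1 (T/A, transversion), 2 (C/G, transversion), 3 (T/A, transversion), 4 (T/C, transition), 5 (G/A, transition), 6 (T/C, transition), 13 (G/A, transition), 16 (G/C, transversion), 22 (G/A, transition), 29 (A/G, transition), 35 (G/A, transition), 36 (G/C, transversion).
Of the 12 differences, 7 transitions and 5 transversions over 37 sites: P = 7/37 = 0.189189, Q = 5/37 = 0.135135.
d = −0.5·ln(0.486487) − 0.25·ln(0.729730) = −0.5·(-0.720545) − 0.25·(-0.315081) = 0.4390.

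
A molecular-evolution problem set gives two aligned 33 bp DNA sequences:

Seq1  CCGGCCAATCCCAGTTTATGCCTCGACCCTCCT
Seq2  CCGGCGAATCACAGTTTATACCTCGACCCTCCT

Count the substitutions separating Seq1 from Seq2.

The sequences differ at positions 6 (C/G), 11 (C/A), 20 (G/A).
That gives 3 mismatches out of 33 aligned sites, so the Hamming distance is 3.

3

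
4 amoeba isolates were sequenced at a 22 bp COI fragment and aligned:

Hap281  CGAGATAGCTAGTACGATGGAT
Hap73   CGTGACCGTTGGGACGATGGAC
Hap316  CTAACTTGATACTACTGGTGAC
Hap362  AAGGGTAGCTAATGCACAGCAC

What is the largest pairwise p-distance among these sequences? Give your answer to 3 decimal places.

0.682

Pairwise Hamming distances:
  Hap281 vs Hap73: 7
  Hap281 vs Hap316: 11
  Hap281 vs Hap362: 11
  Hap73 vs Hap316: 14
  Hap73 vs Hap362: 15
  Hap316 vs Hap362: 14
The largest is 15 mismatches, between Hap73 and Hap362; p = 15/22 = 0.682.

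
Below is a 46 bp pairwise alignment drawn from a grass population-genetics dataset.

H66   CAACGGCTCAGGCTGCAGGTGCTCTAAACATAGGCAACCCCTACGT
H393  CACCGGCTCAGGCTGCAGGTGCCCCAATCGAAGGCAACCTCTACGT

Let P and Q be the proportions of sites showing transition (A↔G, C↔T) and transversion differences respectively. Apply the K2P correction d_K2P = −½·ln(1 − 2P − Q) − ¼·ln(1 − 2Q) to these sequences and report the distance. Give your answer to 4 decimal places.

Mismatches occur at site 3 (A→C, transversion), site 23 (T→C, transition), site 25 (T→C, transition), site 28 (A→T, transversion), site 30 (A→G, transition), site 31 (T→A, transversion), site 40 (C→T, transition).
Of the 7 differences, 4 transitions and 3 transversions over 46 sites: P = 4/46 = 0.086957, Q = 3/46 = 0.065217.
d = −0.5·ln(0.760869) − 0.25·ln(0.869566) = −0.5·(-0.273294) − 0.25·(-0.139761) = 0.1716.

0.1716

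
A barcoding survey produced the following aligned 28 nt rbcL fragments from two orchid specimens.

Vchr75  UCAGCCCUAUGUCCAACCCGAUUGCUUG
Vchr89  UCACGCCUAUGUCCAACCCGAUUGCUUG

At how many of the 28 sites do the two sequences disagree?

Mismatches occur at site 4 (G/C), site 5 (C/G).
That gives 2 mismatches out of 28 aligned sites, so the Hamming distance is 2.

2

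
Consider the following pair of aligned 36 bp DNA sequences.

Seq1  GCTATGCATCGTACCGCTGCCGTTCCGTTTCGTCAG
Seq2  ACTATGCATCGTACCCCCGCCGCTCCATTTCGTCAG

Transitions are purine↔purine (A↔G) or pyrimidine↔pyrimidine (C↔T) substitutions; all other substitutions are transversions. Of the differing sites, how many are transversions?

1

Mismatches occur at site 1 (G↔A, transition), site 16 (G↔C, transversion), site 18 (T↔C, transition), site 23 (T↔C, transition), site 27 (G↔A, transition).
Of the 5 differences, 4 transitions and 1 transversion, so the answer is 1.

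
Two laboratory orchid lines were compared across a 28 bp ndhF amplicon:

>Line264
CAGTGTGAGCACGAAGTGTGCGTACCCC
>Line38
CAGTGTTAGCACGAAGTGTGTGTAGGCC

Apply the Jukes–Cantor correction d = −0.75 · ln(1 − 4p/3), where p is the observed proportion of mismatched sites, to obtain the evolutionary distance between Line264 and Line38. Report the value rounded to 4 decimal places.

0.1585

Differing sites — 7:G/T; 21:C/T; 25:C/G; 26:C/G.
p = 4/28 = 0.142857.
d = −0.75 · ln(1 − (4/3)·0.142857) = −0.75 · ln(0.809524) = −0.75 · (-0.211309) = 0.1585.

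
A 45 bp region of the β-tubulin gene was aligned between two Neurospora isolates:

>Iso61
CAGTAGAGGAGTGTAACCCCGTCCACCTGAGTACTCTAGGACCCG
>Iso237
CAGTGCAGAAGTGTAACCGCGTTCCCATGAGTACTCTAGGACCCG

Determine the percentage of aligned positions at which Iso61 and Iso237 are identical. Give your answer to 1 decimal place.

Differing sites — 5:A/G; 6:G/C; 9:G/A; 19:C/G; 23:C/T; 25:A/C; 27:C/A.
38 of the 45 sites match, so the percent identity is 38/45 × 100 = 84.4%.

84.4%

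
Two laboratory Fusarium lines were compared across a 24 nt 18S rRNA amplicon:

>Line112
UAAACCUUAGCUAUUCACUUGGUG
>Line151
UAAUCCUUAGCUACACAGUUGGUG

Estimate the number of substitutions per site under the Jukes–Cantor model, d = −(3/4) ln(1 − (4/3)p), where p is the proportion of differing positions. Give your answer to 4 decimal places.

The sequences differ at positions 4 (A/U), 14 (U/C), 15 (U/A), 18 (C/G).
p = 4/24 = 0.166667.
d = −0.75 · ln(1 − (4/3)·0.166667) = −0.75 · ln(0.777777) = −0.75 · (-0.251315) = 0.1885.

0.1885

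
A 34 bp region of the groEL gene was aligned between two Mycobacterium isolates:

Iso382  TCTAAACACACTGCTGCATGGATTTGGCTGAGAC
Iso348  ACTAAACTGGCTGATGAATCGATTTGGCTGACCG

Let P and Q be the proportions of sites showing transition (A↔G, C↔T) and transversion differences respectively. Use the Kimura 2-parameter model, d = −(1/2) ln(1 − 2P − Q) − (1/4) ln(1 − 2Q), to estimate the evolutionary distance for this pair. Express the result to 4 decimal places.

Differing sites — 1:T/A (Tv); 8:A/T (Tv); 9:C/G (Tv); 10:A/G (Ti); 14:C/A (Tv); 17:C/A (Tv); 20:G/C (Tv); 32:G/C (Tv); 33:A/C (Tv); 34:C/G (Tv).
Of the 10 differences, 1 transition and 9 transversions over 34 sites: P = 1/34 = 0.029412, Q = 9/34 = 0.264706.
d = −0.5·ln(0.676470) − 0.25·ln(0.470588) = −0.5·(-0.390867) − 0.25·(-0.753772) = 0.3839.

0.3839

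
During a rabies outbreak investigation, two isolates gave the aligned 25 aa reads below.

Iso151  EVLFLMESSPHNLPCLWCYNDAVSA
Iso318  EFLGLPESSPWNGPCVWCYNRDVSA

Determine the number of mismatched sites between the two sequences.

The sequences differ at positions 2 (V/F), 4 (F/G), 6 (M/P), 11 (H/W), 13 (L/G), 16 (L/V), 21 (D/R), 22 (A/D).
That gives 8 mismatches out of 25 aligned sites, so the Hamming distance is 8.

8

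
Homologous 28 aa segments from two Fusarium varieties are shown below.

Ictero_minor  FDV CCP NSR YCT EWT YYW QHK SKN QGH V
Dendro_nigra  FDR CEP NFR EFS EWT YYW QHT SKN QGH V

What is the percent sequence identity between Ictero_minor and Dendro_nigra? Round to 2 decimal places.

Differing sites — 3:V/R; 5:C/E; 8:S/F; 10:Y/E; 11:C/F; 12:T/S; 21:K/T.
21 of the 28 sites match, so the percent identity is 21/28 × 100 = 75.00%.

75.00%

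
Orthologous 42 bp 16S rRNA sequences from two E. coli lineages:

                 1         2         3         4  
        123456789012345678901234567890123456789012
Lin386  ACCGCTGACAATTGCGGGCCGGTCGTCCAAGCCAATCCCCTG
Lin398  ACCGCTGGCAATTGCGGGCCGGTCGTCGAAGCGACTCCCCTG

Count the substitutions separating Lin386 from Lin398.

4

Differing sites — 8:A/G; 28:C/G; 33:C/G; 35:A/C.
That gives 4 mismatches out of 42 aligned sites, so the Hamming distance is 4.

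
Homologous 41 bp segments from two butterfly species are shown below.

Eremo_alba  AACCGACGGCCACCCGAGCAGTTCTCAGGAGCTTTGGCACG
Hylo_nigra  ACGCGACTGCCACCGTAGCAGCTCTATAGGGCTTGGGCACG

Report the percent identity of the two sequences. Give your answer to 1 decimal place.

73.2%

Mismatches occur at site 2 (A→C), site 3 (C→G), site 8 (G→T), site 15 (C→G), site 16 (G→T), site 22 (T→C), site 26 (C→A), site 27 (A→T), site 28 (G→A), site 30 (A→G), site 35 (T→G).
30 of the 41 sites match, so the percent identity is 30/41 × 100 = 73.2%.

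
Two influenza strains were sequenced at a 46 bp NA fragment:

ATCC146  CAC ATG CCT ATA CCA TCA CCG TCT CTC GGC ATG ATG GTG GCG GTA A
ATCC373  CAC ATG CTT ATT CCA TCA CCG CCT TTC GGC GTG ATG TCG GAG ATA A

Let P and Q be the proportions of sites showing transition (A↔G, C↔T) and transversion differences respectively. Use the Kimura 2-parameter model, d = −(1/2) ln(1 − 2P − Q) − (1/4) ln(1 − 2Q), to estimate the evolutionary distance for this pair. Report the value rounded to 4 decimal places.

The sequences differ at positions 8 (C/T, transition), 12 (A/T, transversion), 22 (T/C, transition), 25 (C/T, transition), 31 (A/G, transition), 37 (G/T, transversion), 38 (T/C, transition), 41 (C/A, transversion), 43 (G/A, transition).
Of the 9 differences, 6 transitions and 3 transversions over 46 sites: P = 6/46 = 0.130435, Q = 3/46 = 0.065217.
d = −0.5·ln(0.673913) − 0.25·ln(0.869566) = −0.5·(-0.394654) − 0.25·(-0.139761) = 0.2323.

0.2323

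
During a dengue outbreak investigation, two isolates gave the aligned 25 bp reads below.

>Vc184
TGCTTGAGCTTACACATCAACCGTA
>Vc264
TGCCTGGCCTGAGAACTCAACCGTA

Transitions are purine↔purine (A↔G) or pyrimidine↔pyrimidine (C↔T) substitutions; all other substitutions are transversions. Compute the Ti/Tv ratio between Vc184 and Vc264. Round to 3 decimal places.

Mismatches occur at site 4 (T↔C, transition), site 7 (A↔G, transition), site 8 (G↔C, transversion), site 11 (T↔G, transversion), site 13 (C↔G, transversion), site 15 (C↔A, transversion), site 16 (A↔C, transversion).
Of the 7 differences, 2 transitions and 5 transversions, so Ti/Tv = 2/5 = 0.400.

0.400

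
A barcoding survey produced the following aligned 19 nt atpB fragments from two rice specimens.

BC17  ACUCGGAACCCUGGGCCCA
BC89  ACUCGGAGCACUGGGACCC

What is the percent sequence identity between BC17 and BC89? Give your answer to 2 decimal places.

78.95%

Mismatches occur at site 8 (A→G), site 10 (C→A), site 16 (C→A), site 19 (A→C).
15 of the 19 sites match, so the percent identity is 15/19 × 100 = 78.95%.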